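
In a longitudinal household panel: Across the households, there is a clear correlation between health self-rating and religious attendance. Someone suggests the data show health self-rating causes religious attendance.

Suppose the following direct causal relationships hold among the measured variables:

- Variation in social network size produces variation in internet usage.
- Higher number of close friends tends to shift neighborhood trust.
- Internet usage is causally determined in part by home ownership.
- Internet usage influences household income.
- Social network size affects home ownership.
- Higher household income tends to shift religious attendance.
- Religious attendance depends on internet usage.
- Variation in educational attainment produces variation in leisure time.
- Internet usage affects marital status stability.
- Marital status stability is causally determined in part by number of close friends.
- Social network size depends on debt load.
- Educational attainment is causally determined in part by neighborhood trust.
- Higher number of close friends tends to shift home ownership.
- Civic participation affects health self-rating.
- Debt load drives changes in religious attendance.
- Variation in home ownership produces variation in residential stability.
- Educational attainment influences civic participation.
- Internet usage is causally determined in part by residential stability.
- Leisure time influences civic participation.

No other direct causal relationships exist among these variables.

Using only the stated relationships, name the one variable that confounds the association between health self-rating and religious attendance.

number of close friends

Number of close friends has a causal path to health self-rating (number of close friends → neighborhood trust → educational attainment → civic participation → health self-rating) and a separate causal path to religious attendance (number of close friends → home ownership → internet usage → religious attendance), so it is a common cause of both.
No stated relationship gives health self-rating a causal route to religious attendance, so the correlation is explained by the shared upstream cause rather than a direct effect.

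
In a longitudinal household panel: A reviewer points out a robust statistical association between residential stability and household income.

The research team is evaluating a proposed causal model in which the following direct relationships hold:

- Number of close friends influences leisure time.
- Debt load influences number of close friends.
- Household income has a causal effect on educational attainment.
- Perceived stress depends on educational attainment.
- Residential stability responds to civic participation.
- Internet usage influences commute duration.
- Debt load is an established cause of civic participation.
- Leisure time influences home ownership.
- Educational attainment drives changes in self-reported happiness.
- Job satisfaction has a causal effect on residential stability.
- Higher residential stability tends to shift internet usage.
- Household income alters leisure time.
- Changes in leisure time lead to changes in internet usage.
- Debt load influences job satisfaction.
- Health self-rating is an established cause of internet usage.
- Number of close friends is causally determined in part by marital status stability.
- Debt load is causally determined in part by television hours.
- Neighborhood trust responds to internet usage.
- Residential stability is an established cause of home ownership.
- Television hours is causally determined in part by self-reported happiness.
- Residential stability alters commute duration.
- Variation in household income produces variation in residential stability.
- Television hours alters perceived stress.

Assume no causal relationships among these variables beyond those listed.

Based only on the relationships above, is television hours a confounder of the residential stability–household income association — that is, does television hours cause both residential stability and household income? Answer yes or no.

no

Television hours has no stated causal path to household income. A confounder must cause both variables, so television hours does not qualify.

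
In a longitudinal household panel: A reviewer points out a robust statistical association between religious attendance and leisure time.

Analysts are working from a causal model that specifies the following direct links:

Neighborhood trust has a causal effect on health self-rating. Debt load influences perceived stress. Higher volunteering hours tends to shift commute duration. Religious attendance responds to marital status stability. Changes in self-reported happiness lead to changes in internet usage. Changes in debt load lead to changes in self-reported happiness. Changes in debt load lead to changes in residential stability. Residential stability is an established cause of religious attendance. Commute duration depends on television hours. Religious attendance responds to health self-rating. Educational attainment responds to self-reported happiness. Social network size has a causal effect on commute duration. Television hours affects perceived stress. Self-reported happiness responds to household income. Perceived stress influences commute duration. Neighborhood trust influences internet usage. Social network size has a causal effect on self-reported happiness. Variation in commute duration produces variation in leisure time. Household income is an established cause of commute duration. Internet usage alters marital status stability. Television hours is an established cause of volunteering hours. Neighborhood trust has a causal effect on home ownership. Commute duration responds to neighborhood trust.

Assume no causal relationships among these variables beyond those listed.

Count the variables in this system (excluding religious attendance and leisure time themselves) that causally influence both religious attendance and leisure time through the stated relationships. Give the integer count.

4

The common causes are: debt load (to religious attendance via debt load → residential stability → religious attendance; to leisure time via debt load → perceived stress → commute duration → leisure time); household income (to religious attendance via household income → self-reported happiness → internet usage → marital status stability → religious attendance; to leisure time via household income → commute duration → leisure time); neighborhood trust (to religious attendance via neighborhood trust → health self-rating → religious attendance; to leisure time via neighborhood trust → commute duration → leisure time); social network size (to religious attendance via social network size → self-reported happiness → internet usage → marital status stability → religious attendance; to leisure time via social network size → commute duration → leisure time).
Every other variable lacks a causal path to at least one of religious attendance and leisure time.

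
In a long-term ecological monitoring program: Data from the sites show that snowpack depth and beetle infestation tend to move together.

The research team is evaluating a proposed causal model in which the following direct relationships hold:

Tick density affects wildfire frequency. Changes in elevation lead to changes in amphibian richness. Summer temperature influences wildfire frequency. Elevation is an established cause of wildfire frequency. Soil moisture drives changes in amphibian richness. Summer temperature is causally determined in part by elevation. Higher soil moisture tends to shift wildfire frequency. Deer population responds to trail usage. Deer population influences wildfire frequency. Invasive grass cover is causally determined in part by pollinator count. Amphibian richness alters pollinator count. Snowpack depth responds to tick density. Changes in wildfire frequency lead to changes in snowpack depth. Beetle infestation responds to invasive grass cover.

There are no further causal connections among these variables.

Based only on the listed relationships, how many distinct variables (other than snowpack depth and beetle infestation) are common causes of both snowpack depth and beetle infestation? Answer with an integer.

The common causes are: elevation (to snowpack depth via elevation → wildfire frequency → snowpack depth; to beetle infestation via elevation → amphibian richness → pollinator count → invasive grass cover → beetle infestation); soil moisture (to snowpack depth via soil moisture → wildfire frequency → snowpack depth; to beetle infestation via soil moisture → amphibian richness → pollinator count → invasive grass cover → beetle infestation).
Every other variable lacks a causal path to at least one of snowpack depth and beetle infestation.

2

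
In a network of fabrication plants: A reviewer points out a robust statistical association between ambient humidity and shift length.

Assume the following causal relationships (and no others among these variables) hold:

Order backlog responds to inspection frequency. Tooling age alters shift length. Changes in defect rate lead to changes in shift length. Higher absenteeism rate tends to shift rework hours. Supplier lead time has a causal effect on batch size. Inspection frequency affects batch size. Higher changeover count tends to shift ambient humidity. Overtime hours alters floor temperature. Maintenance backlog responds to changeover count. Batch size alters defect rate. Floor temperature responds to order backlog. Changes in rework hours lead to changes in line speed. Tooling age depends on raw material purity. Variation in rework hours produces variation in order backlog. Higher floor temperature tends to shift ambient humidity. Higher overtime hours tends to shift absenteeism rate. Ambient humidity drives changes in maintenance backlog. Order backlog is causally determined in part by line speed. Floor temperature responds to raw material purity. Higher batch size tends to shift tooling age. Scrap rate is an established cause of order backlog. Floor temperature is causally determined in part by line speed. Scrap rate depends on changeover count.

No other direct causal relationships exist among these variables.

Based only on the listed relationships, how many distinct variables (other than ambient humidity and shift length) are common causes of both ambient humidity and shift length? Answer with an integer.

2

The common causes are: inspection frequency (to ambient humidity via inspection frequency → order backlog → floor temperature → ambient humidity; to shift length via inspection frequency → batch size → tooling age → shift length); raw material purity (to ambient humidity via raw material purity → floor temperature → ambient humidity; to shift length via raw material purity → tooling age → shift length).
Every other variable lacks a causal path to at least one of ambient humidity and shift length.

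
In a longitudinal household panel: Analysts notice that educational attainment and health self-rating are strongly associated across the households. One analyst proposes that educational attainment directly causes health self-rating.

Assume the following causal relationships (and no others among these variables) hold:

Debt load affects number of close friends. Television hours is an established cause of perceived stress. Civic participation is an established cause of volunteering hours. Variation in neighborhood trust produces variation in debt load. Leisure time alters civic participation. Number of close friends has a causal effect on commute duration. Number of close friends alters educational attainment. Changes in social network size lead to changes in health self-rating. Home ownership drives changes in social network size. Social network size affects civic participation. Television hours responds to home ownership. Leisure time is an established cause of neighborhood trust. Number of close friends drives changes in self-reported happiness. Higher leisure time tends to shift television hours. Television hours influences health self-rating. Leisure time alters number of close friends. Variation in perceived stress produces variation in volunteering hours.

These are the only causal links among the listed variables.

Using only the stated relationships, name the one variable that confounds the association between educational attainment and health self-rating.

Leisure time has a causal path to educational attainment (leisure time → number of close friends → educational attainment) and a separate causal path to health self-rating (leisure time → television hours → health self-rating), so it is a common cause of both.
No stated relationship gives educational attainment a causal route to health self-rating, so the correlation is explained by the shared upstream cause rather than a direct effect.

leisure time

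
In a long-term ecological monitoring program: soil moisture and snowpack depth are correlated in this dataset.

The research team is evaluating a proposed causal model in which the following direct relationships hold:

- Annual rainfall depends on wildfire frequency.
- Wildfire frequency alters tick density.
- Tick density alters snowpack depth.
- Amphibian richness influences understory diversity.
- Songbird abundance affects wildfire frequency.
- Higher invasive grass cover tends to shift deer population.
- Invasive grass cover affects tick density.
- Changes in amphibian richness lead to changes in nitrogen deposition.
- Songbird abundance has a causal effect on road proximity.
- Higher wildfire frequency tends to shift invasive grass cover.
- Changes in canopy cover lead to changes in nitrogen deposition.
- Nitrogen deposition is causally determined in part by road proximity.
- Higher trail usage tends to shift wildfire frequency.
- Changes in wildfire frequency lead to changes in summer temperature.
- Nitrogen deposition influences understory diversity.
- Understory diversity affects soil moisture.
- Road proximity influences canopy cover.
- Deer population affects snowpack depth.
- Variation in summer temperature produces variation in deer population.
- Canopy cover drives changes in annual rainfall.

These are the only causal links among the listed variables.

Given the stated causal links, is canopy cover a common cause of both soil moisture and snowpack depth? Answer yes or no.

Canopy cover has no stated causal path to snowpack depth. A confounder must cause both variables, so canopy cover does not qualify.

no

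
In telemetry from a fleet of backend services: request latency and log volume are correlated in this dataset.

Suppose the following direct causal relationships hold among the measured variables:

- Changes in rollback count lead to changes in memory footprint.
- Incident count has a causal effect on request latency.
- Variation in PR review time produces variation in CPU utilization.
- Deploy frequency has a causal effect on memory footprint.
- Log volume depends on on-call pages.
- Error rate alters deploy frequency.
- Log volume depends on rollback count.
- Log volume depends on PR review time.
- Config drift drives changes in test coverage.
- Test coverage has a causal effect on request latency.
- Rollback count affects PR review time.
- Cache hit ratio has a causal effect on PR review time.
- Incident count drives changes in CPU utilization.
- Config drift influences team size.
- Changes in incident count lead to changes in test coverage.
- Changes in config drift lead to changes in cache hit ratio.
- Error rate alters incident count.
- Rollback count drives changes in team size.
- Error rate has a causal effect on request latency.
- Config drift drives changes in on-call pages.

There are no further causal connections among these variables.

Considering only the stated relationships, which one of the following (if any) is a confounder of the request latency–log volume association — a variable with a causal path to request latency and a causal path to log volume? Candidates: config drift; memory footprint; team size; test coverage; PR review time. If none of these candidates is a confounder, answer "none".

config drift

Config drift causes request latency (config drift → test coverage → request latency) and also causes log volume (config drift → on-call pages → log volume); it is a common cause of both.
Each of the other candidates lacks a causal path to at least one of request latency and log volume, so they do not confound the relationship.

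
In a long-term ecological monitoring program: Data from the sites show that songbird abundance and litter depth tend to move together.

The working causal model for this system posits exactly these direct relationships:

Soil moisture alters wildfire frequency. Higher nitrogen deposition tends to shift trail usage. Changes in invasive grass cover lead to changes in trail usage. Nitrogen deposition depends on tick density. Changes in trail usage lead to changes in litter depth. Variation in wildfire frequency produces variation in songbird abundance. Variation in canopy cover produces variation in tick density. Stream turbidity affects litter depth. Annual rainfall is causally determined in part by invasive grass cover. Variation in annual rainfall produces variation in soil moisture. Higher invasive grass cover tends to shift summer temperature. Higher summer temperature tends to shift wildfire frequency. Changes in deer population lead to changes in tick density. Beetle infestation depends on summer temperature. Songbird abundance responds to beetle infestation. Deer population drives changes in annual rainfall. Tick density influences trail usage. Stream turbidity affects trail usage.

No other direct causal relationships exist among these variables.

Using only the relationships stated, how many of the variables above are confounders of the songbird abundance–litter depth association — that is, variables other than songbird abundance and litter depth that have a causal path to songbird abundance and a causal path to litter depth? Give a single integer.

2

The common causes are: deer population (to songbird abundance via deer population → annual rainfall → soil moisture → wildfire frequency → songbird abundance; to litter depth via deer population → tick density → trail usage → litter depth); invasive grass cover (to songbird abundance via invasive grass cover → summer temperature → beetle infestation → songbird abundance; to litter depth via invasive grass cover → trail usage → litter depth).
Every other variable lacks a causal path to at least one of songbird abundance and litter depth.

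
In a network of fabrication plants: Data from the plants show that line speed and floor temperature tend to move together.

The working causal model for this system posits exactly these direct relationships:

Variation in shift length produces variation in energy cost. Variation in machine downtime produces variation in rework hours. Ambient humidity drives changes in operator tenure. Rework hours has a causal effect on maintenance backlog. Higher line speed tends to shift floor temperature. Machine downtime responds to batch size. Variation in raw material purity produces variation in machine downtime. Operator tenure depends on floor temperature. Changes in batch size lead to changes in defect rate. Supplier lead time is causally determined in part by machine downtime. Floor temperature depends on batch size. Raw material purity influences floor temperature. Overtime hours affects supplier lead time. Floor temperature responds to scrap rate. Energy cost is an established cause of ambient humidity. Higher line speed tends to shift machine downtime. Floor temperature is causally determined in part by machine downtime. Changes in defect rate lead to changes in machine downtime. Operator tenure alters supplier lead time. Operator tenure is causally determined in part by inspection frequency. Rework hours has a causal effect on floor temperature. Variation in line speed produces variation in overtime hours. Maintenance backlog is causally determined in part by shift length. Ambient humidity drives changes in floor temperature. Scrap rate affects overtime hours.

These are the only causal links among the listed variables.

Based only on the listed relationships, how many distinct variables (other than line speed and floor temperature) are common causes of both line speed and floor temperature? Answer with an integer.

0

No listed variable has a causal path to both line speed and floor temperature, so there are no common causes.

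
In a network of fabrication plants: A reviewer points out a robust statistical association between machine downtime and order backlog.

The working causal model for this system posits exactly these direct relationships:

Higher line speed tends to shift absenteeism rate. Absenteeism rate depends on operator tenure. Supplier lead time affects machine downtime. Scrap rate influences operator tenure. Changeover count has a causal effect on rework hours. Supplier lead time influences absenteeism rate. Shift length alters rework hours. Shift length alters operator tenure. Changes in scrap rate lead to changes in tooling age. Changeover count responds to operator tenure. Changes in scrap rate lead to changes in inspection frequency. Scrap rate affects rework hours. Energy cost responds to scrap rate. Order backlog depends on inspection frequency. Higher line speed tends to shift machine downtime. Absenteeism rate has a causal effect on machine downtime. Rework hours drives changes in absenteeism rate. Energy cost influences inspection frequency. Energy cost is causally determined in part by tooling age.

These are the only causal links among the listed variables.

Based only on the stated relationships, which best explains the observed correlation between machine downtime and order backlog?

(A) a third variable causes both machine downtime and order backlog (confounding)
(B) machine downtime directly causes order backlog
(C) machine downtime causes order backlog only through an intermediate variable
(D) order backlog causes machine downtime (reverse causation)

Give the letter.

A

Scrap rate causes machine downtime (scrap rate → operator tenure → absenteeism rate → machine downtime) and order backlog (scrap rate → inspection frequency → order backlog) — a common cause creating the correlation.
There is no stated path from machine downtime to order backlog or from order backlog to machine downtime, so neither direct nor reverse causation applies.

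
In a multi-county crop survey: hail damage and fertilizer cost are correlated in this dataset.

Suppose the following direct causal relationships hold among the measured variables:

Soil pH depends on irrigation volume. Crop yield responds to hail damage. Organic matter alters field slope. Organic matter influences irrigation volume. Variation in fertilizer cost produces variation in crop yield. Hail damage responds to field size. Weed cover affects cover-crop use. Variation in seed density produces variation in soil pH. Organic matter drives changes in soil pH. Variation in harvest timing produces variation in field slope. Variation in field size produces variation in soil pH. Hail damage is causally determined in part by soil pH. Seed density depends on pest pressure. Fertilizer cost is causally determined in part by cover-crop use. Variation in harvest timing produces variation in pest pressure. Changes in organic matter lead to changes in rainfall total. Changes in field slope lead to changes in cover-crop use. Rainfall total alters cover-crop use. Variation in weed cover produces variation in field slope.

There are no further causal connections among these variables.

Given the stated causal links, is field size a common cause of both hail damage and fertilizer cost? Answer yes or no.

no

Field size has no stated causal path to fertilizer cost. A confounder must cause both variables, so field size does not qualify.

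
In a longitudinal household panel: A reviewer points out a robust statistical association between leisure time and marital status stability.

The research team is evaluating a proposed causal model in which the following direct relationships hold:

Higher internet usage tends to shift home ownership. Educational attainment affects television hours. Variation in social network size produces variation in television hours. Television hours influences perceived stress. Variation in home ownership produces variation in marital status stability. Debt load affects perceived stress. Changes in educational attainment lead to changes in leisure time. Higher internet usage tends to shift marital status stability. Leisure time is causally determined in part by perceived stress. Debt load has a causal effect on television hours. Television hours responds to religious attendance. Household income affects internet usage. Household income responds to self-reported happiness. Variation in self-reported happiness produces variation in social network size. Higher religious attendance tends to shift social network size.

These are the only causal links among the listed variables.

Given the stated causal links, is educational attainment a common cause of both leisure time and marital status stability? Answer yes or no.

no

Educational attainment has no stated causal path to marital status stability. A confounder must cause both variables, so educational attainment does not qualify.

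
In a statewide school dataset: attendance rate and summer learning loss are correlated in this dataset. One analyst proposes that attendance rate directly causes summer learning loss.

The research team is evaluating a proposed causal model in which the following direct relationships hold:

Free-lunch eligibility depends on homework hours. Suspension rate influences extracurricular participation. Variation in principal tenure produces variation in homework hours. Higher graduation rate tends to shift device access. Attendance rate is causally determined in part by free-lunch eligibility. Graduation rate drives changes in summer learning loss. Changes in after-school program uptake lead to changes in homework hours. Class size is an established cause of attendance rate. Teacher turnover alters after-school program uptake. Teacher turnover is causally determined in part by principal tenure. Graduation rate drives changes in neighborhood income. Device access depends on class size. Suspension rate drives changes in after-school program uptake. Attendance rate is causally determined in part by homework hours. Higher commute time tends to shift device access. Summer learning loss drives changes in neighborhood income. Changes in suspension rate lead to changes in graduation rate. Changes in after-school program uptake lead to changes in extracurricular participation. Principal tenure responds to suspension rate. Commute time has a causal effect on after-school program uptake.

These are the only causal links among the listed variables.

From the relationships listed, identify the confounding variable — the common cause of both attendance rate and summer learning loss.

Suspension rate has a causal path to attendance rate (suspension rate → after-school program uptake → homework hours → attendance rate) and a separate causal path to summer learning loss (suspension rate → graduation rate → summer learning loss), so it is a common cause of both.
No stated relationship gives attendance rate a causal route to summer learning loss, so the correlation is explained by the shared upstream cause rather than a direct effect.

suspension rate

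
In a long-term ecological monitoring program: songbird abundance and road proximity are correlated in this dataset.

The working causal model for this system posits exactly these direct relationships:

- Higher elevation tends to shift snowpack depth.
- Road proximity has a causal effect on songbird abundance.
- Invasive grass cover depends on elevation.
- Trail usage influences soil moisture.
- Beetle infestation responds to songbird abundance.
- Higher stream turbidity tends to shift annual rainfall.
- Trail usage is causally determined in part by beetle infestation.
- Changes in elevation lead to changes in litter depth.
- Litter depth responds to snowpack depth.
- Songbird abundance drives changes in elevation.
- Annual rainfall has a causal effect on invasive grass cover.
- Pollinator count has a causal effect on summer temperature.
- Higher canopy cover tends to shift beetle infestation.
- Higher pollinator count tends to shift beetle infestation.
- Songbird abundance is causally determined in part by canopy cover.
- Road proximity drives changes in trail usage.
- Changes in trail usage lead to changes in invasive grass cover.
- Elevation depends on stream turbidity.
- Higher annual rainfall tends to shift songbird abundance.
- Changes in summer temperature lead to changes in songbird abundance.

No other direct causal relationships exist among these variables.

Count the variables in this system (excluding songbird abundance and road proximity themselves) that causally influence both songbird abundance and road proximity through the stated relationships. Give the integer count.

No listed variable has a causal path to both songbird abundance and road proximity, so there are no common causes.

0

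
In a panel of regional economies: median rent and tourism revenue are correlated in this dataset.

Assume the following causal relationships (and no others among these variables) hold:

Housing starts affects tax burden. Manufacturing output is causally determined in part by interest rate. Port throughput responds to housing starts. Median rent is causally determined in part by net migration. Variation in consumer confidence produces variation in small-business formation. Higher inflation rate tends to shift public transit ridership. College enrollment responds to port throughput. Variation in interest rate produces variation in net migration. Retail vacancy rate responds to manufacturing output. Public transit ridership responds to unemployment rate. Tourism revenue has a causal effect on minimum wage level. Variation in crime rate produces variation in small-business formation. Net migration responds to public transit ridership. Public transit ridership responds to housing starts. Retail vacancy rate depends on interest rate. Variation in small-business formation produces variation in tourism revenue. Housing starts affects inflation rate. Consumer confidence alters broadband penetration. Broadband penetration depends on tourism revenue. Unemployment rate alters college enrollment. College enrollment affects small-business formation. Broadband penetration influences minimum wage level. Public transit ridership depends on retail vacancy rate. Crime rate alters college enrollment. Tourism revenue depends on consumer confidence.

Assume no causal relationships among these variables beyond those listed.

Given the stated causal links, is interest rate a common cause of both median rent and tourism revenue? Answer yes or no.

Interest rate has no stated causal path to tourism revenue. A confounder must cause both variables, so interest rate does not qualify.

no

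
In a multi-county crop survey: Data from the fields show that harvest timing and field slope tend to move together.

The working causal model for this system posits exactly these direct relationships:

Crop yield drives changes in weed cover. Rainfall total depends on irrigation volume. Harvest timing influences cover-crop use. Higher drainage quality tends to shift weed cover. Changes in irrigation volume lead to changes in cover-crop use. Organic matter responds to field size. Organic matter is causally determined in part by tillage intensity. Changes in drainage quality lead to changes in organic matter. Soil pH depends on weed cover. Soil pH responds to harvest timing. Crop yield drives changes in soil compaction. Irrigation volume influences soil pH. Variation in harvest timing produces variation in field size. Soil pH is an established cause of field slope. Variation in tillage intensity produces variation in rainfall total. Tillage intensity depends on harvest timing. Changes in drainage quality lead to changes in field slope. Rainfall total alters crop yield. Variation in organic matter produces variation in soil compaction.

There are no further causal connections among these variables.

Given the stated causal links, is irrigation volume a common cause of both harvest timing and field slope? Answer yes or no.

no

Irrigation volume has no stated causal path to harvest timing. A confounder must cause both variables, so irrigation volume does not qualify.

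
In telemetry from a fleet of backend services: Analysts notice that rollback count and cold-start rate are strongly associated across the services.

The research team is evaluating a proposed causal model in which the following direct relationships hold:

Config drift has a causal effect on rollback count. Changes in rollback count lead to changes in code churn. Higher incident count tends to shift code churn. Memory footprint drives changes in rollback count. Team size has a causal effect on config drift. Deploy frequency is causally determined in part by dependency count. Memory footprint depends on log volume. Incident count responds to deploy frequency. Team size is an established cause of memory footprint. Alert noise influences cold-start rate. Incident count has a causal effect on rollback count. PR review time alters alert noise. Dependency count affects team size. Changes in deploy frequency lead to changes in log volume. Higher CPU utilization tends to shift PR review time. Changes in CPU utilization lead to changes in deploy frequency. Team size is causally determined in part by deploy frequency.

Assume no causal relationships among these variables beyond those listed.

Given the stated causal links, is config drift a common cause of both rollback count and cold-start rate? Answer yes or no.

no

Config drift has no stated causal path to cold-start rate. A confounder must cause both variables, so config drift does not qualify.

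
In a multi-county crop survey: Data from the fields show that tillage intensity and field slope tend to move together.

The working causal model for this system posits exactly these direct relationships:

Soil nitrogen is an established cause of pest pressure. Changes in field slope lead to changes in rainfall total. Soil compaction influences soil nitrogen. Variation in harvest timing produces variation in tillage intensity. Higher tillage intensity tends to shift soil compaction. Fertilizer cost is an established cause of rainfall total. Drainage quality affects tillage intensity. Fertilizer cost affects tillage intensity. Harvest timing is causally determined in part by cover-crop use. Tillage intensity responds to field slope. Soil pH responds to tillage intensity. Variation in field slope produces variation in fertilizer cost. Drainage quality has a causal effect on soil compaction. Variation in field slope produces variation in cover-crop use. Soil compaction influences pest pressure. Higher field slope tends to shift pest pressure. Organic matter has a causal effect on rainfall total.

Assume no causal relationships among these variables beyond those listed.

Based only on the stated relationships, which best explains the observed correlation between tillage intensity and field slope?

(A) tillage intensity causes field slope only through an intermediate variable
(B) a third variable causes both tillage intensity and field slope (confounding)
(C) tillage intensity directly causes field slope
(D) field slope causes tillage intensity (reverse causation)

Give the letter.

The stated link runs field slope → tillage intensity; tillage intensity has no causal path to field slope. No variable causes both, so confounding is ruled out. The correlation reflects reverse causation.

D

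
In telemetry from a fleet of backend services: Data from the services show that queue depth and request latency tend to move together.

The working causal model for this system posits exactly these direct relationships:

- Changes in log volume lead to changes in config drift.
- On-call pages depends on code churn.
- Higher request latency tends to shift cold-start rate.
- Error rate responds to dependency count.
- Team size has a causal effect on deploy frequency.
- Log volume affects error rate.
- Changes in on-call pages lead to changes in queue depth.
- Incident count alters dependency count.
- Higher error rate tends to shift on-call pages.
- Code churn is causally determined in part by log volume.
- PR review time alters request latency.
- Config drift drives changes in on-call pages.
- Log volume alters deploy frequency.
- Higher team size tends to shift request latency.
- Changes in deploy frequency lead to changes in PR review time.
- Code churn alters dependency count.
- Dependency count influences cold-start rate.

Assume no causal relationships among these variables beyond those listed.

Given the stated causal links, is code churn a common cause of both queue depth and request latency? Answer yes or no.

Code churn has no stated causal path to request latency. A confounder must cause both variables, so code churn does not qualify.

no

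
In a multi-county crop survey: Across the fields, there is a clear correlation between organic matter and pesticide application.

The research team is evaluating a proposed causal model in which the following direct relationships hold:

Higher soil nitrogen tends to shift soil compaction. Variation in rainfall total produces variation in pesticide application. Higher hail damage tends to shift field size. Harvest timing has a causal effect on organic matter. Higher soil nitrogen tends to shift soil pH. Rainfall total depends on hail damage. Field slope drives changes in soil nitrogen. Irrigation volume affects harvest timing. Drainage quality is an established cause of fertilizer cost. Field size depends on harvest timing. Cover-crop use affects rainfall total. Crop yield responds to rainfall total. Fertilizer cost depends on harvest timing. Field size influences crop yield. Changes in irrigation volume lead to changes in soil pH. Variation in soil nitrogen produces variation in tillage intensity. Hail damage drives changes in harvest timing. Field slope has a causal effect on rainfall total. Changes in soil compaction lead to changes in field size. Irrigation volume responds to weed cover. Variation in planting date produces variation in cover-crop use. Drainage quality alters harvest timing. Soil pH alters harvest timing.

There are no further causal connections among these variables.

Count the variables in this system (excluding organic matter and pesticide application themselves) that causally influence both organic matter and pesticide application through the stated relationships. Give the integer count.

The common causes are: field slope (to organic matter via field slope → soil nitrogen → soil pH → harvest timing → organic matter; to pesticide application via field slope → rainfall total → pesticide application); hail damage (to organic matter via hail damage → harvest timing → organic matter; to pesticide application via hail damage → rainfall total → pesticide application).
Every other variable lacks a causal path to at least one of organic matter and pesticide application.

2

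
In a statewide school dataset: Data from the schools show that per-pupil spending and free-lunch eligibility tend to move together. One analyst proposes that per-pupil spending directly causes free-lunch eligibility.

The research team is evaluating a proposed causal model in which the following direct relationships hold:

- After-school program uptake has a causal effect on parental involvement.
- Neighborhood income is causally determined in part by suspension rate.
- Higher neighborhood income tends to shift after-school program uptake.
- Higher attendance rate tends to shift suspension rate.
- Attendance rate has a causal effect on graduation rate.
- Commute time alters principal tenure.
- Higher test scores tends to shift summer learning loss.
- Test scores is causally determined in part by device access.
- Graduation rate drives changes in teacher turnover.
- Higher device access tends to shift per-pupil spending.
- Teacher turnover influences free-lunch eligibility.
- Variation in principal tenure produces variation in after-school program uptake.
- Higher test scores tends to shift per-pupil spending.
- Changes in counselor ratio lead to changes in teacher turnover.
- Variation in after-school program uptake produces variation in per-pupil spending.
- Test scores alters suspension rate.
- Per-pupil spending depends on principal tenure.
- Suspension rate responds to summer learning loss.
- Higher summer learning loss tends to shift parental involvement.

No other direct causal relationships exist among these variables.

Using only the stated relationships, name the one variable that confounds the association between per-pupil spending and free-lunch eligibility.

Attendance rate has a causal path to per-pupil spending (attendance rate → suspension rate → neighborhood income → after-school program uptake → per-pupil spending) and a separate causal path to free-lunch eligibility (attendance rate → graduation rate → teacher turnover → free-lunch eligibility), so it is a common cause of both.
No stated relationship gives per-pupil spending a causal route to free-lunch eligibility, so the correlation is explained by the shared upstream cause rather than a direct effect.

attendance rate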